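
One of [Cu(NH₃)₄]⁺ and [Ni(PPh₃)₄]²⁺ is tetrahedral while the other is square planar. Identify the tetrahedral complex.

[Cu(NH₃)₄]⁺

For [Cu(NH₃)₄]⁺: Ammonia is neutral; balancing the +1 overall charge requires Cu(I). Group 11 minus oxidation state 1 gives a d¹⁰ configuration. A d¹⁰ ion has no crystal-field stabilisation preference between square planar and tetrahedral, so four ligands adopt the sterically favoured tetrahedral geometry. → tetrahedral.
For [Ni(PPh₃)₄]²⁺: Summing ligand charges against the +2 overall charge gives an oxidation state of +2 for nickel. Nickel is a group-10 element; Ni(II) is therefore d⁸. Triphenylphosphine is a strong-field ligand (high in the spectrochemical series). A 3d d⁸ ion with strong-field ligands gains enough CFSE to favour square planar over tetrahedral. → square planar.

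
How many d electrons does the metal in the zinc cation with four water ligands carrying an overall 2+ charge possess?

Summing ligand charges against the +2 overall charge gives an oxidation state of +2 for zinc.
Zn sits in group 12, so the d-electron count is 12 − 2 = 10.

d10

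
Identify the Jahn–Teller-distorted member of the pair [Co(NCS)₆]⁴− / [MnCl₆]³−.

[Co(NCS)₆]⁴−: Ligand charges: each isothiocyanate is −1. With an overall charge of −4 the cobalt centre must be in the +2 oxidation state. Group 9 minus oxidation state 2 gives a d⁷ configuration. Isothiocyanate is a weak-field ligand for a first-row metal, so the complex is high-spin. The d⁷ configuration leaves the e_g set evenly filled (or empty) — no strong Jahn–Teller driving force.
[MnCl₆]³−: Each chloride is −1; balancing the −3 overall charge requires Mn(III). Mn sits in group 7, so the d-electron count is 7 − 3 = 4. Chloride is a weak-field ligand for a first-row metal, so the complex is high-spin. The t₂g³e_g¹ (high-spin) configuration has an unevenly filled e_g set; the Jahn–Teller theorem predicts a tetragonal distortion (typically axial elongation) to lift the degeneracy.

[MnCl₆]³−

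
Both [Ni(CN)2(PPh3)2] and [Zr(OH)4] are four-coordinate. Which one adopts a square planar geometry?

For [Ni(CN)2(PPh3)2]: Each cyanide is −1; triphenylphosphine is neutral; balancing the 0 overall charge requires Ni(II). Ni sits in group 10, so the d-electron count is 10 − 2 = 8. Cyanide and triphenylphosphine are strong-field ligands (high in the spectrochemical series). A 3d d⁸ ion with strong-field ligands gains enough CFSE to favour square planar over tetrahedral. → square planar.
For [Zr(OH)4]: Each hydroxide is −1; balancing the 0 overall charge requires Zr(IV). Zirconium is a group-4 element; Zr(IV) is therefore d⁰. A d⁰ ion has no crystal-field stabilisation preference between square planar and tetrahedral, so four ligands adopt the sterically favoured tetrahedral geometry. → tetrahedral.

[Ni(CN)2(PPh3)2]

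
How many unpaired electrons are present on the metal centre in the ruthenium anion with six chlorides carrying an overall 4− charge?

Ligand charges: each chloride is −1. With an overall charge of −4 the ruthenium centre must be in the +2 oxidation state.
Group 8 minus oxidation state 2 gives a d⁶ configuration.
The spin state decides the count: a 4d ion has a large Δₒ and is invariably low-spin.
An octahedral low-spin d⁶ ion is t₂g⁶e_g⁰, giving 0 unpaired electrons.

0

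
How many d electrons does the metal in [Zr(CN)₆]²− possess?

d⁰

Each cyanide is −1; balancing the −2 overall charge requires Zr(IV).
Zirconium is a group-4 element; Zr(IV) is therefore d⁰.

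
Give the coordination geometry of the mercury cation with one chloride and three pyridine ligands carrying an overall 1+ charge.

Each chloride is −1; pyridine is neutral; balancing the +1 overall charge requires Hg(II).
Group 12 minus oxidation state 2 gives a d¹⁰ configuration.
Coordination number: 4.
A d¹⁰ ion has no crystal-field stabilisation preference between square planar and tetrahedral, so four ligands adopt the sterically favoured tetrahedral geometry.

tetrahedral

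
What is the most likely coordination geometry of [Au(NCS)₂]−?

linear

Summing ligand charges against the −1 overall charge gives an oxidation state of +1 for gold.
Gold is a group-11 element; Au(I) is therefore d¹⁰.
With 2 monodentate ligands the coordination number is 2.
A d¹⁰ ion with only two ligands adopts a linear arrangement (sp hybridisation; no CFSE preference).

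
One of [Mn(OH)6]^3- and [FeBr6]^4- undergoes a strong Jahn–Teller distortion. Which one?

[Mn(OH)6]^3-

[Mn(OH)6]^3-: Ligand charges: each hydroxide is −1. With an overall charge of −3 the manganese centre must be in the +3 oxidation state. Mn sits in group 7, so the d-electron count is 7 − 3 = 4. Hydroxide is a weak-field ligand for a first-row metal, so the complex is high-spin. The t₂g³e_g¹ (high-spin) configuration has an unevenly filled e_g set; the Jahn–Teller theorem predicts a tetragonal distortion (typically axial elongation) to lift the degeneracy.
[FeBr6]^4-: Each bromide is −1; balancing the −4 overall charge requires Fe(II). Iron is a group-8 element; Fe(II) is therefore d⁶. Bromide is a weak-field ligand for a first-row metal, so the complex is high-spin. The d⁶ configuration leaves the e_g set evenly filled (or empty) — no strong Jahn–Teller driving force.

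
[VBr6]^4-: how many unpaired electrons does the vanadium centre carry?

3 unpaired electrons

Each bromide is −1; balancing the −4 overall charge requires V(II).
V sits in group 5, so the d-electron count is 5 − 2 = 3.
In an octahedral field the d³ configuration is t₂g³e_g⁰ (only one arrangement possible), giving 3 unpaired electrons.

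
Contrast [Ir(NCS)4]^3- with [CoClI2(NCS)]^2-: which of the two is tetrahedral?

For [Ir(NCS)4]^3-: Each isothiocyanate is −1; balancing the −3 overall charge requires Ir(I). Iridium is a group-9 element; Ir(I) is therefore d⁸. A 5d d⁸ ion has a large crystal-field splitting; square planar leaves the high-energy d_{x²−y²} orbital empty and maximises CFSE. → square planar.
For [CoClI2(NCS)]^2-: Each chloride is −1; each iodide is −1; each isothiocyanate is −1; balancing the −2 overall charge requires Co(II). Group 9 minus oxidation state 2 gives a d⁷ configuration. For a high-spin 3d d⁷ ion with weak-field ligands the small Δₜ gives little square-planar CFSE advantage, so four ligands adopt the sterically favoured tetrahedral geometry. → tetrahedral.

[CoClI2(NCS)]^2-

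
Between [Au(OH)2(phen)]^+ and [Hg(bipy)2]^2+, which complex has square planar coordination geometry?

[Au(OH)2(phen)]^+

For [Au(OH)2(phen)]^+: Summing ligand charges against the +1 overall charge gives an oxidation state of +3 for gold. Gold is a group-11 element; Au(III) is therefore d⁸. A 5d d⁸ ion has a large crystal-field splitting; square planar leaves the high-energy d_{x²−y²} orbital empty and maximises CFSE. → square planar.
For [Hg(bipy)2]^2+: Summing ligand charges against the +2 overall charge gives an oxidation state of +2 for mercury. Mercury is a group-12 element; Hg(II) is therefore d¹⁰. A d¹⁰ ion has no crystal-field stabilisation preference between square planar and tetrahedral, so four ligands adopt the sterically favoured tetrahedral geometry. → tetrahedral.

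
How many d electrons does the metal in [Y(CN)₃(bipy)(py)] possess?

Each cyanide is −1; 2,2′-bipyridine is neutral; pyridine is neutral; balancing the 0 overall charge requires Y(III).
Yttrium is a group-3 element; Y(III) is therefore d⁰.

d0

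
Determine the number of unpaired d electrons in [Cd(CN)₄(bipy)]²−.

Summing ligand charges against the −2 overall charge gives an oxidation state of +2 for cadmium.
Cd sits in group 12, so the d-electron count is 12 − 2 = 10.
Counting donor atoms: 4×cyanide (monodentate) → 4 donors; 1×2,2′-bipyridine (bidentate) → 2 donors. Coordination number = 6.
In an octahedral field the d¹⁰ configuration is t₂g⁶e_g⁴, giving 0 unpaired electrons.

0 unpaired electrons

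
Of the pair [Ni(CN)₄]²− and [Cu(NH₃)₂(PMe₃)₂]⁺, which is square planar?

For [Ni(CN)₄]²−: Ligand charges: each cyanide is −1. With an overall charge of −2 the nickel centre must be in the +2 oxidation state. Ni sits in group 10, so the d-electron count is 10 − 2 = 8. Cyanide is a strong-field ligand (high in the spectrochemical series). A 3d d⁸ ion with strong-field ligands gains enough CFSE to favour square planar over tetrahedral. → square planar.
For [Cu(NH₃)₂(PMe₃)₂]⁺: Ammonia is neutral; trimethylphosphine is neutral; balancing the +1 overall charge requires Cu(I). Copper is a group-11 element; Cu(I) is therefore d¹⁰. A d¹⁰ ion has no crystal-field stabilisation preference between square planar and tetrahedral, so four ligands adopt the sterically favoured tetrahedral geometry. → tetrahedral.

[Ni(CN)₄]²−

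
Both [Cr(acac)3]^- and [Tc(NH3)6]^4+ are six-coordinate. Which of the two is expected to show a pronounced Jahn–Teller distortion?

[Cr(acac)3]^-: Summing ligand charges against the −1 overall charge gives an oxidation state of +2 for chromium. Group 6 minus oxidation state 2 gives a d⁴ configuration. Acetylacetonate is a weak-field ligand for a first-row metal, so the complex is high-spin. The t₂g³e_g¹ (high-spin) configuration has an unevenly filled e_g set; the Jahn–Teller theorem predicts a tetragonal distortion (typically axial elongation) to lift the degeneracy.
[Tc(NH3)6]^4+: Summing ligand charges against the +4 overall charge gives an oxidation state of +4 for technetium. Technetium is a group-7 element; Tc(IV) is therefore d³. The d³ configuration leaves the e_g set evenly filled (or empty) — no strong Jahn–Teller driving force.

[Cr(acac)3]^-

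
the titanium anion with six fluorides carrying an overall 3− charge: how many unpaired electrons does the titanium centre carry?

Each fluoride is −1; balancing the −3 overall charge requires Ti(III).
Group 4 minus oxidation state 3 gives a d¹ configuration.
In an octahedral field the d¹ configuration is t₂g¹e_g⁰ (only one arrangement possible), giving 1 unpaired electron.

1 unpaired electron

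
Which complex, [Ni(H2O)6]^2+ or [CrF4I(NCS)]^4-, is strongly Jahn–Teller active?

[Ni(H2O)6]^2+: Ligand charges: water is neutral. With an overall charge of +2 the nickel centre must be in the +2 oxidation state. Group 10 minus oxidation state 2 gives a d⁸ configuration. The d⁸ configuration leaves the e_g set evenly filled (or empty) — no strong Jahn–Teller driving force.
[CrF4I(NCS)]^4-: Ligand charges: each fluoride is −1; each iodide is −1; each isothiocyanate is −1. With an overall charge of −4 the chromium centre must be in the +2 oxidation state. Chromium is a group-6 element; Cr(II) is therefore d⁴. Fluoride, iodide, and isothiocyanate are weak-field ligands for a first-row metal, so the complex is high-spin. The t₂g³e_g¹ (high-spin) configuration has an unevenly filled e_g set; the Jahn–Teller theorem predicts a tetragonal distortion (typically axial elongation) to lift the degeneracy.

[CrF4I(NCS)]^4-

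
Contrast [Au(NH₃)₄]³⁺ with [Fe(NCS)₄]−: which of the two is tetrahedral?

For [Au(NH₃)₄]³⁺: Ammonia is neutral; balancing the +3 overall charge requires Au(III). Au sits in group 11, so the d-electron count is 11 − 3 = 8. A 5d d⁸ ion has a large crystal-field splitting; square planar leaves the high-energy d_{x²−y²} orbital empty and maximises CFSE. → square planar.
For [Fe(NCS)₄]−: Ligand charges: each isothiocyanate is −1. With an overall charge of −1 the iron centre must be in the +3 oxidation state. Fe sits in group 8, so the d-electron count is 8 − 3 = 5. A high-spin d⁵ ion has zero CFSE in either geometry, so four ligands adopt the sterically favoured tetrahedral geometry. → tetrahedral.

[Fe(NCS)₄]−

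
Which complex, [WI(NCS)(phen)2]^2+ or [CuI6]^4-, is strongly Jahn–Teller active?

[WI(NCS)(phen)2]^2+: Summing ligand charges against the +2 overall charge gives an oxidation state of +4 for tungsten. W sits in group 6, so the d-electron count is 6 − 4 = 2. The d² configuration leaves the e_g set evenly filled (or empty) — no strong Jahn–Teller driving force.
[CuI6]^4-: Each iodide is −1; balancing the −4 overall charge requires Cu(II). Group 11 minus oxidation state 2 gives a d⁹ configuration. The t₂g⁶e_g³ configuration has an unevenly filled e_g set; the Jahn–Teller theorem predicts a tetragonal distortion (typically axial elongation) to lift the degeneracy.

[CuI6]^4-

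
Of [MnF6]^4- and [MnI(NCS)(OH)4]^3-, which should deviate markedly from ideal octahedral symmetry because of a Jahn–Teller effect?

[MnI(NCS)(OH)4]^3-

[MnF6]^4-: Ligand charges: each fluoride is −1. With an overall charge of −4 the manganese centre must be in the +2 oxidation state. Mn sits in group 7, so the d-electron count is 7 − 2 = 5. Fluoride is a weak-field ligand for a first-row metal, so the complex is high-spin. The d⁵ configuration leaves the e_g set evenly filled (or empty) — no strong Jahn–Teller driving force.
[MnI(NCS)(OH)4]^3-: Ligand charges: each iodide is −1; each isothiocyanate is −1; each hydroxide is −1. With an overall charge of −3 the manganese centre must be in the +3 oxidation state. Mn sits in group 7, so the d-electron count is 7 − 3 = 4. Hydroxide, iodide, and isothiocyanate are weak-field ligands for a first-row metal, so the complex is high-spin. The t₂g³e_g¹ (high-spin) configuration has an unevenly filled e_g set; the Jahn–Teller theorem predicts a tetragonal distortion (typically axial elongation) to lift the degeneracy.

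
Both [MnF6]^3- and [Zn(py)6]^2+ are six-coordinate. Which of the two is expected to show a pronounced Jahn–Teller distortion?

[MnF6]^3-: Each fluoride is −1; balancing the −3 overall charge requires Mn(III). Manganese is a group-7 element; Mn(III) is therefore d⁴. Fluoride is a weak-field ligand for a first-row metal, so the complex is high-spin. The t₂g³e_g¹ (high-spin) configuration has an unevenly filled e_g set; the Jahn–Teller theorem predicts a tetragonal distortion (typically axial elongation) to lift the degeneracy.
[Zn(py)6]^2+: Pyridine is neutral; balancing the +2 overall charge requires Zn(II). Group 12 minus oxidation state 2 gives a d¹⁰ configuration. The d¹⁰ configuration leaves the e_g set evenly filled (or empty) — no strong Jahn–Teller driving force.

[MnF6]^3-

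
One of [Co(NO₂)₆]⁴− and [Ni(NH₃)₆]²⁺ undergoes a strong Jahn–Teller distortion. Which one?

[Co(NO₂)₆]⁴−

[Co(NO₂)₆]⁴−: Each nitro (N-bound nitrite) is −1; balancing the −4 overall charge requires Co(II). Cobalt is a group-9 element; Co(II) is therefore d⁷. Nitro (N-bound nitrite) is a strong-field ligand (high in the spectrochemical series) for a first-row metal, so the complex is low-spin. The t₂g⁶e_g¹ (low-spin) configuration has an unevenly filled e_g set; the Jahn–Teller theorem predicts a tetragonal distortion (typically axial elongation) to lift the degeneracy.
[Ni(NH₃)₆]²⁺: Ammonia is neutral; balancing the +2 overall charge requires Ni(II). Group 10 minus oxidation state 2 gives a d⁸ configuration. The d⁸ configuration leaves the e_g set evenly filled (or empty) — no strong Jahn–Teller driving force.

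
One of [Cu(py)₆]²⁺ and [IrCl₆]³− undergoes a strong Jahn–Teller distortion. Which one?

[Cu(py)₆]²⁺

[Cu(py)₆]²⁺: Ligand charges: pyridine is neutral. With an overall charge of +2 the copper centre must be in the +2 oxidation state. Group 11 minus oxidation state 2 gives a d⁹ configuration. The t₂g⁶e_g³ configuration has an unevenly filled e_g set; the Jahn–Teller theorem predicts a tetragonal distortion (typically axial elongation) to lift the degeneracy.
[IrCl₆]³−: Summing ligand charges against the −3 overall charge gives an oxidation state of +3 for iridium. Group 9 minus oxidation state 3 gives a d⁶ configuration. A 5d ion has a large Δₒ and is invariably low-spin. The d⁶ configuration leaves the e_g set evenly filled (or empty) — no strong Jahn–Teller driving force.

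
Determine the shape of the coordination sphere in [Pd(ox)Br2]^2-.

Summing ligand charges against the −2 overall charge gives an oxidation state of +2 for palladium.
Palladium is a group-10 element; Pd(II) is therefore d⁸.
Counting donor atoms: 1×oxalate (bidentate) → 2 donors; 2×bromide (monodentate) → 2 donors. Coordination number = 4.
A 4d d⁸ ion has a large crystal-field splitting; square planar leaves the high-energy d_{x²−y²} orbital empty and maximises CFSE.

square planar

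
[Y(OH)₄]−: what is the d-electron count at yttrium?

Each hydroxide is −1; balancing the −1 overall charge requires Y(III).
Group 3 minus oxidation state 3 gives a d⁰ configuration.

d0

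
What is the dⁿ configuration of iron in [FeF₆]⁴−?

Summing ligand charges against the −4 overall charge gives an oxidation state of +2 for iron.
Group 8 minus oxidation state 2 gives a d⁶ configuration.

d⁶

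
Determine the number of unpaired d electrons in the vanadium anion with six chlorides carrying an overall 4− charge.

Each chloride is −1; balancing the −4 overall charge requires V(II).
Vanadium is a group-5 element; V(II) is therefore d³.
In an octahedral field the d³ configuration is t₂g³e_g⁰ (only one arrangement possible), giving 3 unpaired electrons.

3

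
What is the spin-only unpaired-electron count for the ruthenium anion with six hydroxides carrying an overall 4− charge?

Summing ligand charges against the −4 overall charge gives an oxidation state of +2 for ruthenium.
Ru sits in group 8, so the d-electron count is 8 − 2 = 6.
The spin state decides the count: a 4d ion has a large Δₒ and is invariably low-spin.
An octahedral low-spin d⁶ ion is t₂g⁶e_g⁰, giving 0 unpaired electrons.

0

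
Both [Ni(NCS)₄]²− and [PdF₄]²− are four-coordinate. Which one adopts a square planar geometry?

[PdF₄]²−

For [Ni(NCS)₄]²−: Summing ligand charges against the −2 overall charge gives an oxidation state of +2 for nickel. Nickel is a group-10 element; Ni(II) is therefore d⁸. Isothiocyanate is a weak-field ligand. With weak-field ligands the CFSE gain from square planar is small, so a 3d d⁸ ion takes the sterically preferred tetrahedral geometry. → tetrahedral.
For [PdF₄]²−: Ligand charges: each fluoride is −1. With an overall charge of −2 the palladium centre must be in the +2 oxidation state. Palladium is a group-10 element; Pd(II) is therefore d⁸. A 4d d⁸ ion has a large crystal-field splitting; square planar leaves the high-energy d_{x²−y²} orbital empty and maximises CFSE. → square planar.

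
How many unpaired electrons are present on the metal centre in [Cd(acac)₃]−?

Ligand charges: each acetylacetonate is −1. With an overall charge of −1 the cadmium centre must be in the +2 oxidation state.
Group 12 minus oxidation state 2 gives a d¹⁰ configuration.
Counting donor atoms: 3×acetylacetonate (bidentate) → 6 donors. Coordination number = 6.
In an octahedral field the d¹⁰ configuration is t₂g⁶e_g⁴, giving 0 unpaired electrons.

0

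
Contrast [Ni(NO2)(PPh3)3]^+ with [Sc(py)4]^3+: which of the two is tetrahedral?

For [Ni(NO2)(PPh3)3]^+: Summing ligand charges against the +1 overall charge gives an oxidation state of +2 for nickel. Group 10 minus oxidation state 2 gives a d⁸ configuration. Nitro (N-bound nitrite) and triphenylphosphine are strong-field ligands (high in the spectrochemical series). A 3d d⁸ ion with strong-field ligands gains enough CFSE to favour square planar over tetrahedral. → square planar.
For [Sc(py)4]^3+: Pyridine is neutral; balancing the +3 overall charge requires Sc(III). Group 3 minus oxidation state 3 gives a d⁰ configuration. A d⁰ ion has no crystal-field stabilisation preference between square planar and tetrahedral, so four ligands adopt the sterically favoured tetrahedral geometry. → tetrahedral.

[Sc(py)4]^3+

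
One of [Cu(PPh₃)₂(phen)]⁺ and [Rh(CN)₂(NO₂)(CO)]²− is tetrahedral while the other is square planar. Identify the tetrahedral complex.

For [Cu(PPh₃)₂(phen)]⁺: Summing ligand charges against the +1 overall charge gives an oxidation state of +1 for copper. Cu sits in group 11, so the d-electron count is 11 − 1 = 10. A d¹⁰ ion has no crystal-field stabilisation preference between square planar and tetrahedral, so four ligands adopt the sterically favoured tetrahedral geometry. → tetrahedral.
For [Rh(CN)₂(NO₂)(CO)]²−: Each cyanide is −1; each nitro (N-bound nitrite) is −1; carbonyl is neutral; balancing the −2 overall charge requires Rh(I). Rhodium is a group-9 element; Rh(I) is therefore d⁸. A 4d d⁸ ion has a large crystal-field splitting; square planar leaves the high-energy d_{x²−y²} orbital empty and maximises CFSE. → square planar.

[Cu(PPh₃)₂(phen)]⁺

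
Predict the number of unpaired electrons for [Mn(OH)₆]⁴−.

5

Each hydroxide is −1; balancing the −4 overall charge requires Mn(II).
Manganese is a group-7 element; Mn(II) is therefore d⁵.
The spin state decides the count: Hydroxide is a weak-field ligand for a first-row metal, so the complex is high-spin.
An octahedral high-spin d⁵ ion is t₂g³e_g², giving 5 unpaired electrons.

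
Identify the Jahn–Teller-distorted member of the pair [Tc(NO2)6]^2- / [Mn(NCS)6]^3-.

[Mn(NCS)6]^3-

[Tc(NO2)6]^2-: Each nitro (N-bound nitrite) is −1; balancing the −2 overall charge requires Tc(IV). Technetium is a group-7 element; Tc(IV) is therefore d³. The d³ configuration leaves the e_g set evenly filled (or empty) — no strong Jahn–Teller driving force.
[Mn(NCS)6]^3-: Each isothiocyanate is −1; balancing the −3 overall charge requires Mn(III). Group 7 minus oxidation state 3 gives a d⁴ configuration. Isothiocyanate is a weak-field ligand for a first-row metal, so the complex is high-spin. The t₂g³e_g¹ (high-spin) configuration has an unevenly filled e_g set; the Jahn–Teller theorem predicts a tetragonal distortion (typically axial elongation) to lift the degeneracy.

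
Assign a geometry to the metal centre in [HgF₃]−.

Summing ligand charges against the −1 overall charge gives an oxidation state of +2 for mercury.
Mercury is a group-12 element; Hg(II) is therefore d¹⁰.
Coordination number: 3.
Three ligands around a d¹⁰ centre minimise repulsion in a trigonal-planar arrangement.

trigonal planar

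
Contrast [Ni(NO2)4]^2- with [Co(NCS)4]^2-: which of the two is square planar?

For [Ni(NO2)4]^2-: Summing ligand charges against the −2 overall charge gives an oxidation state of +2 for nickel. Nickel is a group-10 element; Ni(II) is therefore d⁸. Nitro (N-bound nitrite) is a strong-field ligand (high in the spectrochemical series). A 3d d⁸ ion with strong-field ligands gains enough CFSE to favour square planar over tetrahedral. → square planar.
For [Co(NCS)4]^2-: Ligand charges: each isothiocyanate is −1. With an overall charge of −2 the cobalt centre must be in the +2 oxidation state. Cobalt is a group-9 element; Co(II) is therefore d⁷. For a high-spin 3d d⁷ ion with weak-field ligands the small Δₜ gives little square-planar CFSE advantage, so four ligands adopt the sterically favoured tetrahedral geometry. → tetrahedral.

[Ni(NO2)4]^2-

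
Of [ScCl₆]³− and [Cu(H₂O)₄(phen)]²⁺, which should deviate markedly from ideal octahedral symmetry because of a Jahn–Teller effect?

[ScCl₆]³−: Each chloride is −1; balancing the −3 overall charge requires Sc(III). Scandium is a group-3 element; Sc(III) is therefore d⁰. The d⁰ configuration leaves the e_g set evenly filled (or empty) — no strong Jahn–Teller driving force.
[Cu(H₂O)₄(phen)]²⁺: Ligand charges: water is neutral; 1,10-phenanthroline is neutral. With an overall charge of +2 the copper centre must be in the +2 oxidation state. Group 11 minus oxidation state 2 gives a d⁹ configuration. The t₂g⁶e_g³ configuration has an unevenly filled e_g set; the Jahn–Teller theorem predicts a tetragonal distortion (typically axial elongation) to lift the degeneracy.

[Cu(H₂O)₄(phen)]²⁺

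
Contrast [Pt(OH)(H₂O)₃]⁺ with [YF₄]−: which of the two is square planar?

[Pt(OH)(H₂O)₃]⁺

For [Pt(OH)(H₂O)₃]⁺: Summing ligand charges against the +1 overall charge gives an oxidation state of +2 for platinum. Group 10 minus oxidation state 2 gives a d⁸ configuration. A 5d d⁸ ion has a large crystal-field splitting; square planar leaves the high-energy d_{x²−y²} orbital empty and maximises CFSE. → square planar.
For [YF₄]−: Ligand charges: each fluoride is −1. With an overall charge of −1 the yttrium centre must be in the +3 oxidation state. Yttrium is a group-3 element; Y(III) is therefore d⁰. A d⁰ ion has no crystal-field stabilisation preference between square planar and tetrahedral, so four ligands adopt the sterically favoured tetrahedral geometry. → tetrahedral.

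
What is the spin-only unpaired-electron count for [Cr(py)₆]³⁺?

Pyridine is neutral; balancing the +3 overall charge requires Cr(III).
Cr sits in group 6, so the d-electron count is 6 − 3 = 3.
In an octahedral field the d³ configuration is t₂g³e_g⁰ (only one arrangement possible), giving 3 unpaired electrons.

3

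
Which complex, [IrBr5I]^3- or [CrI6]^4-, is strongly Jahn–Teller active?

[IrBr5I]^3-: Ligand charges: each bromide is −1; each iodide is −1. With an overall charge of −3 the iridium centre must be in the +3 oxidation state. Iridium is a group-9 element; Ir(III) is therefore d⁶. A 5d ion has a large Δₒ and is invariably low-spin. The d⁶ configuration leaves the e_g set evenly filled (or empty) — no strong Jahn–Teller driving force.
[CrI6]^4-: Summing ligand charges against the −4 overall charge gives an oxidation state of +2 for chromium. Cr sits in group 6, so the d-electron count is 6 − 2 = 4. Iodide is a weak-field ligand for a first-row metal, so the complex is high-spin. The t₂g³e_g¹ (high-spin) configuration has an unevenly filled e_g set; the Jahn–Teller theorem predicts a tetragonal distortion (typically axial elongation) to lift the degeneracy.

[CrI6]^4-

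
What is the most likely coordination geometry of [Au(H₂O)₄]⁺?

tetrahedral

Water is neutral; balancing the +1 overall charge requires Au(I).
Au sits in group 11, so the d-electron count is 11 − 1 = 10.
Coordination number: 4.
A d¹⁰ ion has no crystal-field stabilisation preference between square planar and tetrahedral, so four ligands adopt the sterically favoured tetrahedral geometry.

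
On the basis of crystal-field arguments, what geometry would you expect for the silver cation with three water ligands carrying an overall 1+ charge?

Ligand charges: water is neutral. With an overall charge of +1 the silver centre must be in the +1 oxidation state.
Ag sits in group 11, so the d-electron count is 11 − 1 = 10.
Coordination number: 3.
Three ligands around a d¹⁰ centre minimise repulsion in a trigonal-planar arrangement.

trigonal planar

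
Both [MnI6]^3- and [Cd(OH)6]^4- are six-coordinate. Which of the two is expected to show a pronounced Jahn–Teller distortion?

[MnI6]^3-: Ligand charges: each iodide is −1. With an overall charge of −3 the manganese centre must be in the +3 oxidation state. Mn sits in group 7, so the d-electron count is 7 − 3 = 4. Iodide is a weak-field ligand for a first-row metal, so the complex is high-spin. The t₂g³e_g¹ (high-spin) configuration has an unevenly filled e_g set; the Jahn–Teller theorem predicts a tetragonal distortion (typically axial elongation) to lift the degeneracy.
[Cd(OH)6]^4-: Summing ligand charges against the −4 overall charge gives an oxidation state of +2 for cadmium. Cadmium is a group-12 element; Cd(II) is therefore d¹⁰. The d¹⁰ configuration leaves the e_g set evenly filled (or empty) — no strong Jahn–Teller driving force.

[MnI6]^3-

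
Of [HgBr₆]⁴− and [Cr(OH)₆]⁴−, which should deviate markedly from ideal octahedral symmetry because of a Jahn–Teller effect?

[Cr(OH)₆]⁴−

[HgBr₆]⁴−: Summing ligand charges against the −4 overall charge gives an oxidation state of +2 for mercury. Hg sits in group 12, so the d-electron count is 12 − 2 = 10. The d¹⁰ configuration leaves the e_g set evenly filled (or empty) — no strong Jahn–Teller driving force.
[Cr(OH)₆]⁴−: Ligand charges: each hydroxide is −1. With an overall charge of −4 the chromium centre must be in the +2 oxidation state. Group 6 minus oxidation state 2 gives a d⁴ configuration. Hydroxide is a weak-field ligand for a first-row metal, so the complex is high-spin. The t₂g³e_g¹ (high-spin) configuration has an unevenly filled e_g set; the Jahn–Teller theorem predicts a tetragonal distortion (typically axial elongation) to lift the degeneracy.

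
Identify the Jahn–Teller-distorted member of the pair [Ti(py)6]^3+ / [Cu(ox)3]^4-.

[Cu(ox)3]^4-

[Ti(py)6]^3+: Ligand charges: pyridine is neutral. With an overall charge of +3 the titanium centre must be in the +3 oxidation state. Group 4 minus oxidation state 3 gives a d¹ configuration. The d¹ configuration leaves the e_g set evenly filled (or empty) — no strong Jahn–Teller driving force.
[Cu(ox)3]^4-: Ligand charges: each oxalate is −2. With an overall charge of −4 the copper centre must be in the +2 oxidation state. Group 11 minus oxidation state 2 gives a d⁹ configuration. The t₂g⁶e_g³ configuration has an unevenly filled e_g set; the Jahn–Teller theorem predicts a tetragonal distortion (typically axial elongation) to lift the degeneracy.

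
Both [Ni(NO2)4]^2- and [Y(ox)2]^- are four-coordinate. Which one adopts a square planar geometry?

[Ni(NO2)4]^2-

For [Ni(NO2)4]^2-: Each nitro (N-bound nitrite) is −1; balancing the −2 overall charge requires Ni(II). Group 10 minus oxidation state 2 gives a d⁸ configuration. Nitro (N-bound nitrite) is a strong-field ligand (high in the spectrochemical series). A 3d d⁸ ion with strong-field ligands gains enough CFSE to favour square planar over tetrahedral. → square planar.
For [Y(ox)2]^-: Ligand charges: each oxalate is −2. With an overall charge of −1 the yttrium centre must be in the +3 oxidation state. Group 3 minus oxidation state 3 gives a d⁰ configuration. A d⁰ ion has no crystal-field stabilisation preference between square planar and tetrahedral, so four ligands adopt the sterically favoured tetrahedral geometry. → tetrahedral.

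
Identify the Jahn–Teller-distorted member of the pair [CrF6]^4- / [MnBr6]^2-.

[CrF6]^4-: Ligand charges: each fluoride is −1. With an overall charge of −4 the chromium centre must be in the +2 oxidation state. Chromium is a group-6 element; Cr(II) is therefore d⁴. Fluoride is a weak-field ligand for a first-row metal, so the complex is high-spin. The t₂g³e_g¹ (high-spin) configuration has an unevenly filled e_g set; the Jahn–Teller theorem predicts a tetragonal distortion (typically axial elongation) to lift the degeneracy.
[MnBr6]^2-: Summing ligand charges against the −2 overall charge gives an oxidation state of +4 for manganese. Group 7 minus oxidation state 4 gives a d³ configuration. The d³ configuration leaves the e_g set evenly filled (or empty) — no strong Jahn–Teller driving force.

[CrF6]^4-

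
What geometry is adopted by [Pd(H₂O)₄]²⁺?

Water is neutral; balancing the +2 overall charge requires Pd(II).
Group 10 minus oxidation state 2 gives a d⁸ configuration.
Coordination number: 4.
A 4d d⁸ ion has a large crystal-field splitting; square planar leaves the high-energy d_{x²−y²} orbital empty and maximises CFSE.

square planar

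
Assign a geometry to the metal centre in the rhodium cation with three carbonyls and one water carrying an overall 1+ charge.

square planar

Ligand charges: carbonyl is neutral; water is neutral. With an overall charge of +1 the rhodium centre must be in the +1 oxidation state.
Rh sits in group 9, so the d-electron count is 9 − 1 = 8.
Coordination number: 4.
A 4d d⁸ ion has a large crystal-field splitting; square planar leaves the high-energy d_{x²−y²} orbital empty and maximises CFSE.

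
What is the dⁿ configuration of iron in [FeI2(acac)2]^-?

d5

Summing ligand charges against the −1 overall charge gives an oxidation state of +3 for iron.
Iron is a group-8 element; Fe(III) is therefore d⁵.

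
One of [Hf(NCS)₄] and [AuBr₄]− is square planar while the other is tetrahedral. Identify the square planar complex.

[AuBr₄]−

For [Hf(NCS)₄]: Each isothiocyanate is −1; balancing the 0 overall charge requires Hf(IV). Hf sits in group 4, so the d-electron count is 4 − 4 = 0. A d⁰ ion has no crystal-field stabilisation preference between square planar and tetrahedral, so four ligands adopt the sterically favoured tetrahedral geometry. → tetrahedral.
For [AuBr₄]−: Ligand charges: each bromide is −1. With an overall charge of −1 the gold centre must be in the +3 oxidation state. Au sits in group 11, so the d-electron count is 11 − 3 = 8. A 5d d⁸ ion has a large crystal-field splitting; square planar leaves the high-energy d_{x²−y²} orbital empty and maximises CFSE. → square planar.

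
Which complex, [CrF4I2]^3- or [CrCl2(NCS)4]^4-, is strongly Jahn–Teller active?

[CrF4I2]^3-: Ligand charges: each fluoride is −1; each iodide is −1. With an overall charge of −3 the chromium centre must be in the +3 oxidation state. Group 6 minus oxidation state 3 gives a d³ configuration. The d³ configuration leaves the e_g set evenly filled (or empty) — no strong Jahn–Teller driving force.
[CrCl2(NCS)4]^4-: Each chloride is −1; each isothiocyanate is −1; balancing the −4 overall charge requires Cr(II). Group 6 minus oxidation state 2 gives a d⁴ configuration. Chloride and isothiocyanate are weak-field ligands for a first-row metal, so the complex is high-spin. The t₂g³e_g¹ (high-spin) configuration has an unevenly filled e_g set; the Jahn–Teller theorem predicts a tetragonal distortion (typically axial elongation) to lift the degeneracy.

[CrCl2(NCS)4]^4-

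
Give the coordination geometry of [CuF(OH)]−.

linear

Ligand charges: each fluoride is −1; each hydroxide is −1. With an overall charge of −1 the copper centre must be in the +1 oxidation state.
Cu sits in group 11, so the d-electron count is 11 − 1 = 10.
Coordination number: 2.
A d¹⁰ ion with only two ligands adopts a linear arrangement (sp hybridisation; no CFSE preference).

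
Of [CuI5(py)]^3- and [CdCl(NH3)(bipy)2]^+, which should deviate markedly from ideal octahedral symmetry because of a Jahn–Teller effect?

[CuI5(py)]^3-

[CuI5(py)]^3-: Ligand charges: each iodide is −1; pyridine is neutral. With an overall charge of −3 the copper centre must be in the +2 oxidation state. Group 11 minus oxidation state 2 gives a d⁹ configuration. The t₂g⁶e_g³ configuration has an unevenly filled e_g set; the Jahn–Teller theorem predicts a tetragonal distortion (typically axial elongation) to lift the degeneracy.
[CdCl(NH3)(bipy)2]^+: Summing ligand charges against the +1 overall charge gives an oxidation state of +2 for cadmium. Cd sits in group 12, so the d-electron count is 12 − 2 = 10. The d¹⁰ configuration leaves the e_g set evenly filled (or empty) — no strong Jahn–Teller driving force.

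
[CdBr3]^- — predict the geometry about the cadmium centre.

Ligand charges: each bromide is −1. With an overall charge of −1 the cadmium centre must be in the +2 oxidation state.
Cd sits in group 12, so the d-electron count is 12 − 2 = 10.
Coordination number: 3.
Three ligands around a d¹⁰ centre minimise repulsion in a trigonal-planar arrangement.

trigonal planar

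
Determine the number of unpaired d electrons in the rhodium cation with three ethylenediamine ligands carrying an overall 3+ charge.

Ligand charges: ethylenediamine is neutral. With an overall charge of +3 the rhodium centre must be in the +3 oxidation state.
Group 9 minus oxidation state 3 gives a d⁶ configuration.
Counting donor atoms: 3×ethylenediamine (bidentate) → 6 donors. Coordination number = 6.
The spin state decides the count: a 4d ion has a large Δₒ and is invariably low-spin.
An octahedral low-spin d⁶ ion is t₂g⁶e_g⁰, giving 0 unpaired electrons.

0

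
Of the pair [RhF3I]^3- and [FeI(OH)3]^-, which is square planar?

[RhF3I]^3-

For [RhF3I]^3-: Ligand charges: each fluoride is −1; each iodide is −1. With an overall charge of −3 the rhodium centre must be in the +1 oxidation state. Group 9 minus oxidation state 1 gives a d⁸ configuration. A 4d d⁸ ion has a large crystal-field splitting; square planar leaves the high-energy d_{x²−y²} orbital empty and maximises CFSE. → square planar.
For [FeI(OH)3]^-: Ligand charges: each iodide is −1; each hydroxide is −1. With an overall charge of −1 the iron centre must be in the +3 oxidation state. Fe sits in group 8, so the d-electron count is 8 − 3 = 5. A high-spin d⁵ ion has zero CFSE in either geometry, so four ligands adopt the sterically favoured tetrahedral geometry. → tetrahedral.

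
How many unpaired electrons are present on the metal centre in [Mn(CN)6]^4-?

Ligand charges: each cyanide is −1. With an overall charge of −4 the manganese centre must be in the +2 oxidation state.
Manganese is a group-7 element; Mn(II) is therefore d⁵.
The spin state decides the count: Cyanide is a strong-field ligand (high in the spectrochemical series) for a first-row metal, so the complex is low-spin.
An octahedral low-spin d⁵ ion is t₂g⁵e_g⁰, giving 1 unpaired electron.

1 unpaired electron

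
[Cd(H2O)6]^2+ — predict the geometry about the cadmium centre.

Summing ligand charges against the +2 overall charge gives an oxidation state of +2 for cadmium.
Cadmium is a group-12 element; Cd(II) is therefore d¹⁰.
With 6 monodentate ligands the coordination number is 6.
Six donors around a single metal centre give an octahedral coordination sphere.

octahedral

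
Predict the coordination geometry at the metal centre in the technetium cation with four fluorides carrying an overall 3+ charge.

Each fluoride is −1; balancing the +3 overall charge requires Tc(VII).
Group 7 minus oxidation state 7 gives a d⁰ configuration.
Coordination number: 4.
A d⁰ ion has no crystal-field stabilisation preference between square planar and tetrahedral, so four ligands adopt the sterically favoured tetrahedral geometry.

tetrahedral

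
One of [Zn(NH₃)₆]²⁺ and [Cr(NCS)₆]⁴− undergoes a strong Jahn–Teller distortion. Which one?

[Zn(NH₃)₆]²⁺: Ligand charges: ammonia is neutral. With an overall charge of +2 the zinc centre must be in the +2 oxidation state. Zn sits in group 12, so the d-electron count is 12 − 2 = 10. The d¹⁰ configuration leaves the e_g set evenly filled (or empty) — no strong Jahn–Teller driving force.
[Cr(NCS)₆]⁴−: Summing ligand charges against the −4 overall charge gives an oxidation state of +2 for chromium. Cr sits in group 6, so the d-electron count is 6 − 2 = 4. Isothiocyanate is a weak-field ligand for a first-row metal, so the complex is high-spin. The t₂g³e_g¹ (high-spin) configuration has an unevenly filled e_g set; the Jahn–Teller theorem predicts a tetragonal distortion (typically axial elongation) to lift the degeneracy.

[Cr(NCS)₆]⁴−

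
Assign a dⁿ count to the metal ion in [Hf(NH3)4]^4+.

Ligand charges: ammonia is neutral. With an overall charge of +4 the hafnium centre must be in the +4 oxidation state.
Hafnium is a group-4 element; Hf(IV) is therefore d⁰.

d0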